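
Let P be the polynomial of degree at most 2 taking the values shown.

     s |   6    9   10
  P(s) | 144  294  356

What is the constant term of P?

Write P(s) = as^2 + bs + c. Substituting each data point gives a linear system:
  36a + 6b + c = 144
  81a + 9b + c = 294
  100a + 10b + c = 356
Solving the system yields a = 3, b = 5, c = 6.
So P(s) = 3s² + 5s + 6.
The constant term is 6.

6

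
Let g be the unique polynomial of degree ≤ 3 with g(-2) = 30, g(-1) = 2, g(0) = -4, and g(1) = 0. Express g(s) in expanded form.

Using the Lagrange interpolation formula with nodes -2, -1, 0, 1:
  L_0(s) = (s + 1)s(s - 1) / -6
  L_1(s) = (s + 2)s(s - 1) / 2
  L_2(s) = (s + 2)(s + 1)(s - 1) / -2
  L_3(s) = (s + 2)(s + 1)s / 6
Then g(s) = 30·L_0(s) + 2·L_1(s) - 4·L_2(s) + 0·L_3(s).
Expanding and collecting terms gives g(s) = -2s^3 + 5s^2 + s - 4.
Check: g(-1) = 2. ✓

g(s) = -2s^3 + 5s^2 + s - 4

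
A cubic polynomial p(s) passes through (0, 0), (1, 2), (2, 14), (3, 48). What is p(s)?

Write p(s) = as^3 + bs^2 + cs + d. Substituting each data point gives a linear system:
  d = 0
  a + b + c + d = 2
  8a + 4b + 2c + d = 14
  27a + 9b + 3c + d = 48
Solving the system yields a = 2, b = -1, c = 1, d = 0.
So p(s) = 2s^3 - s^2 + s.
Check: p(0) = 0. ✓

p(s) = 2s^3 - s^2 + s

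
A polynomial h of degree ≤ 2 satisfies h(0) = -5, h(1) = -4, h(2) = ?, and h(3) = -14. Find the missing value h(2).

-7

On equispaced nodes a degree-2 polynomial has vanishing third forward difference, so
  - h(0) + 3·h(1) - 3·h(2) + h(3) = 0.
Substituting the known values and solving for h(2):
  -3·h(2) = 21
  h(2) = -7.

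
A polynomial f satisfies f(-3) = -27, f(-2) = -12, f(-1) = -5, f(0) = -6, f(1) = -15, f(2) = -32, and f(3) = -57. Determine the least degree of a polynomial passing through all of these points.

Forward differences of the values at t = -3, -2, -1, 0, 1, 2, 3:
  f  : -27  -12  -5  -6  -15  -32  -57
  Δ  : 15  7  -1  -9  -17  -25
  Δ^2: -8  -8  -8  -8  -8
  Δ^3: 0  0  0  0
  Δ^4: 0  0  0
  Δ^5: 0  0
  Δ^6: 0
The second differences are constant (-8) and nonzero, while all higher differences vanish, so the minimal degree is 2.

2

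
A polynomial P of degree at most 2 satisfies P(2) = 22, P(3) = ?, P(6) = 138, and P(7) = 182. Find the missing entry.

The 3 known points determine the degree-2 polynomial uniquely.
Write P(x) = ax^2 + bx + c. Substituting each data point gives a linear system:
  4a + 2b + c = 22
  36a + 6b + c = 138
  49a + 7b + c = 182
Solving the system yields a = 3, b = 5, c = 0.
So P(x) = 3x^2 + 5x.
Then P(3) = 42.

42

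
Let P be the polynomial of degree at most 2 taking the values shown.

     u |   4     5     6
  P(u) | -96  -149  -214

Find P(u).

P(u) = -6u^2 + u - 4

Using the Lagrange interpolation formula with nodes 4, 5, 6:
  L_0(u) = (u - 5)(u - 6) / 2
  L_1(u) = (u - 4)(u - 6) / -1
  L_2(u) = (u - 4)(u - 5) / 2
Then P(u) = -96·L_0(u) - 149·L_1(u) - 214·L_2(u).
Expanding and collecting terms gives P(u) = -6u² + u - 4.
Check: P(6) = -214. ✓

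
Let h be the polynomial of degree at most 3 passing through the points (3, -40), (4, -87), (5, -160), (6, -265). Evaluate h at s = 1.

0

Using the Lagrange interpolation formula with nodes 3, 4, 5, 6:
  L_0(s) = (s - 4)(s - 5)(s - 6) / -6
  L_1(s) = (s - 3)(s - 5)(s - 6) / 2
  L_2(s) = (s - 3)(s - 4)(s - 6) / -2
  L_3(s) = (s - 3)(s - 4)(s - 5) / 6
Then h(s) = -40·L_0(s) - 87·L_1(s) - 160·L_2(s) - 265·L_3(s).
Expanding and collecting terms gives h(s) = -s³ - s² - 3s + 5.
Evaluating at s = 1: h(1) = 0.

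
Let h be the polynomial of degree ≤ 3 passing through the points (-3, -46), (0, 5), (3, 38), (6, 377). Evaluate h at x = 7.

Forward differences of the values at x = -3, 0, 3, 6:
  h  : -46  5  38  377
  Δ  : 51  33  339
  Δ^2: -18  306
  Δ^3: 324
The third differences are constant, confirming degree 3.
Interpolating (Newton forward form) and evaluating at x = 7 gives h(7) = 614.

614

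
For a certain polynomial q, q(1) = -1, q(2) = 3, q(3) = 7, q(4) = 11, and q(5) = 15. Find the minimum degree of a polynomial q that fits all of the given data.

1

Forward differences of the values at n = 1, 2, 3, 4, 5:
  q  : -1  3  7  11  15
  Δ  : 4  4  4  4
  Δ^2: 0  0  0
  Δ^3: 0  0
  Δ^4: 0
The first differences are constant (4) and nonzero, while all higher differences vanish, so the minimal degree is 1.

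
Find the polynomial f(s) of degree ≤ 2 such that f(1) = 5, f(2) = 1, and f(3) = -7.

Write f(s) = as^2 + bs + c. Substituting each data point gives a linear system:
  a + b + c = 5
  4a + 2b + c = 1
  9a + 3b + c = -7
Solving the system yields a = -2, b = 2, c = 5.
So f(s) = -2s^2 + 2s + 5.
Check: f(3) = -7. ✓

f(s) = -2s^2 + 2s + 5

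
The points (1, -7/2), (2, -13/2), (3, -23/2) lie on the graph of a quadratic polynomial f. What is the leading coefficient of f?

-1

Write f(u) = au^2 + bu + c. Substituting each data point gives a linear system:
  a + b + c = -7/2
  4a + 2b + c = -13/2
  9a + 3b + c = -23/2
Solving the system yields a = -1, b = 0, c = -5/2.
So f(u) = -u^2 - 5/2.
The leading coefficient is -1.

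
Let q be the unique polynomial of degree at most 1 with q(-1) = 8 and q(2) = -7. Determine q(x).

Using the Lagrange interpolation formula with nodes -1, 2:
  L_0(x) = (x - 2) / -3
  L_1(x) = (x + 1) / 3
Then q(x) = 8·L_0(x) - 7·L_1(x).
Expanding and collecting terms gives q(x) = -5x + 3.
Check: q(2) = -7. ✓

q(x) = -5x + 3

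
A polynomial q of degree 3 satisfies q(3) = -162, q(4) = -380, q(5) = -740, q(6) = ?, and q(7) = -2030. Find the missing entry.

The 4 known points determine the degree-3 polynomial uniquely.
Write q(t) = at^3 + bt^2 + ct + d. Substituting each data point gives a linear system:
  27a + 9b + 3c + d = -162
  64a + 16b + 4c + d = -380
  125a + 25b + 5c + d = -740
  343a + 49b + 7c + d = -2030
Solving the system yields a = -6, b = 1, c = -3, d = 0.
So q(t) = -6t³ + t² - 3t.
Then q(6) = -1278.

-1278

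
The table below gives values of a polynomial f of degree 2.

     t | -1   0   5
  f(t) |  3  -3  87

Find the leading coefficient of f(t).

4

Write f(t) = at^2 + bt + c. Substituting each data point gives a linear system:
  a - b + c = 3
  c = -3
  25a + 5b + c = 87
Solving the system yields a = 4, b = -2, c = -3.
So f(t) = 4t^2 - 2t - 3.
The leading coefficient is 4.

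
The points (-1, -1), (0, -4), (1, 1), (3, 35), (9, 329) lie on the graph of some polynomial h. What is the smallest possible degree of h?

2

Divided differences on the nodes -1, 0, 1, 3, 9:
  order 0: -1  -4  1  35  329
  order 1: -3  5  17  49
  order 2: 4  4  4
  order 3: 0  0
  order 4: 0
The order-2 divided differences are all 4 (nonzero) and every higher order vanishes, so the data lies on a polynomial of degree exactly 2.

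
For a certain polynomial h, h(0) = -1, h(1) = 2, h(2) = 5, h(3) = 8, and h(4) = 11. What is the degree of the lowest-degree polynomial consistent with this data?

Forward differences of the values at n = 0, 1, 2, 3, 4:
  h  : -1  2  5  8  11
  Δ  : 3  3  3  3
  Δ^2: 0  0  0
  Δ^3: 0  0
  Δ^4: 0
The first differences are constant (3) and nonzero, while all higher differences vanish, so the minimal degree is 1.

1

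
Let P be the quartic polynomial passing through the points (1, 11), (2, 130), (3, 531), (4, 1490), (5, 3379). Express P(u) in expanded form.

P(u) = 4u^4 + 6u^3 + 5u^2 + 2u - 6

Using the Lagrange interpolation formula with nodes 1, 2, 3, 4, 5:
  L_0(u) = (u - 2)(u - 3)(u - 4)(u - 5) / 24
  L_1(u) = (u - 1)(u - 3)(u - 4)(u - 5) / -6
  L_2(u) = (u - 1)(u - 2)(u - 4)(u - 5) / 4
  L_3(u) = (u - 1)(u - 2)(u - 3)(u - 5) / -6
  L_4(u) = (u - 1)(u - 2)(u - 3)(u - 4) / 24
Then P(u) = 11·L_0(u) + 130·L_1(u) + 531·L_2(u) + 1490·L_3(u) + 3379·L_4(u).
Expanding and collecting terms gives P(u) = 4u^4 + 6u^3 + 5u^2 + 2u - 6.
Check: P(5) = 3379. ✓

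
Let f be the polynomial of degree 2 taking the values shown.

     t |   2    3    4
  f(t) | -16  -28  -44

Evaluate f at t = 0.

Forward differences of the values at t = 2, 3, 4:
  f  : -16  -28  -44
  Δ  : -12  -16
  Δ^2: -4
The second differences are constant, confirming degree 2.
Interpolating (Newton forward form) and evaluating at t = 0 gives f(0) = -4.

-4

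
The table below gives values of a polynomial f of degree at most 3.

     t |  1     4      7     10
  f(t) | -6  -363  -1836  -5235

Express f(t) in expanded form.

Write f(t) = at^3 + bt^2 + ct + d. Substituting each data point gives a linear system:
  a + b + c + d = -6
  64a + 16b + 4c + d = -363
  343a + 49b + 7c + d = -1836
  1000a + 100b + 10c + d = -5235
Solving the system yields a = -5, b = -2, c = -4, d = 5.
So f(t) = -5t^3 - 2t^2 - 4t + 5.
Check: f(7) = -1836. ✓

f(t) = -5t^3 - 2t^2 - 4t + 5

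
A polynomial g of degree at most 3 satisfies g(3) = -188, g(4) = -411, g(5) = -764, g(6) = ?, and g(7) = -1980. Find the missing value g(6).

-1277

The 4 known points determine the degree-3 polynomial uniquely.
Write g(x) = ax^3 + bx^2 + cx + d. Substituting each data point gives a linear system:
  27a + 9b + 3c + d = -188
  64a + 16b + 4c + d = -411
  125a + 25b + 5c + d = -764
  343a + 49b + 7c + d = -1980
Solving the system yields a = -5, b = -5, c = -3, d = 1.
So g(x) = -5x^3 - 5x^2 - 3x + 1.
Then g(6) = -1277.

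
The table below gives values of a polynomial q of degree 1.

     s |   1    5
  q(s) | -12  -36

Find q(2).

Write q(s) = as + b. Substituting each data point gives a linear system:
  a + b = -12
  5a + b = -36
Solving the system yields a = -6, b = -6.
So q(s) = -6s - 6.
Then q(2) = -18.

-18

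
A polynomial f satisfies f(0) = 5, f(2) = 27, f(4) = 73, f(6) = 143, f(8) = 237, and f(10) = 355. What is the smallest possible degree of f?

2

Forward differences of the values at n = 0, 2, 4, 6, 8, 10:
  f  : 5  27  73  143  237  355
  Δ  : 22  46  70  94  118
  Δ^2: 24  24  24  24
  Δ^3: 0  0  0
  Δ^4: 0  0
  Δ^5: 0
The second differences are constant (24) and nonzero, while all higher differences vanish, so the minimal degree is 2.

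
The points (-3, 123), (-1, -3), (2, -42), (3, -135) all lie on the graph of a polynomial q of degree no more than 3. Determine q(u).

q(u) = -5u^3 + 2u - 6

Write q(u) = au^3 + bu^2 + cu + d. Substituting each data point gives a linear system:
  -27a + 9b - 3c + d = 123
  -a + b - c + d = -3
  8a + 4b + 2c + d = -42
  27a + 9b + 3c + d = -135
Solving the system yields a = -5, b = 0, c = 2, d = -6.
So q(u) = -5u^3 + 2u - 6.
Check: q(-1) = -3. ✓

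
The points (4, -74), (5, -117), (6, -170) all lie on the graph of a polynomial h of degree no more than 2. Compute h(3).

-41

Using the Lagrange interpolation formula with nodes 4, 5, 6:
  L_0(n) = (n - 5)(n - 6) / 2
  L_1(n) = (n - 4)(n - 6) / -1
  L_2(n) = (n - 4)(n - 5) / 2
Then h(n) = -74·L_0(n) - 117·L_1(n) - 170·L_2(n).
Expanding and collecting terms gives h(n) = -5n^2 + 2n - 2.
Evaluating at n = 3: h(3) = -41.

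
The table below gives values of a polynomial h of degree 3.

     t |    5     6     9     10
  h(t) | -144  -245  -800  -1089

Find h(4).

Using the Lagrange interpolation formula with nodes 5, 6, 9, 10:
  L_0(t) = (t - 6)(t - 9)(t - 10) / -20
  L_1(t) = (t - 5)(t - 9)(t - 10) / 12
  L_2(t) = (t - 5)(t - 6)(t - 10) / -12
  L_3(t) = (t - 5)(t - 6)(t - 9) / 20
Then h(t) = -144·L_0(t) - 245·L_1(t) - 800·L_2(t) - 1089·L_3(t).
Expanding and collecting terms gives h(t) = -t^3 - t^2 + t + 1.
Evaluating at t = 4: h(4) = -75.

-75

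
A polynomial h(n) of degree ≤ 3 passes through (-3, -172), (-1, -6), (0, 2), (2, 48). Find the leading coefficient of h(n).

Write h(n) = an^3 + bn^2 + cn + d. Substituting each data point gives a linear system:
  -27a + 9b - 3c + d = -172
  -a + b - c + d = -6
  d = 2
  8a + 4b + 2c + d = 48
Solving the system yields a = 6, b = -1, c = 1, d = 2.
So h(n) = 6n^3 - n^2 + n + 2.
The leading coefficient is 6.

6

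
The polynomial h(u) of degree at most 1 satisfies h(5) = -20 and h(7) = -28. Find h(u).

h(u) = -4u

Write h(u) = au + b. Substituting each data point gives a linear system:
  5a + b = -20
  7a + b = -28
Solving the system yields a = -4, b = 0.
So h(u) = -4u.
Check: h(7) = -28. ✓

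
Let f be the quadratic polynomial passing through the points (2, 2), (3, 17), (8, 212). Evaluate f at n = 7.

157

Write f(n) = an^2 + bn + c. Substituting each data point gives a linear system:
  4a + 2b + c = 2
  9a + 3b + c = 17
  64a + 8b + c = 212
Solving the system yields a = 4, b = -5, c = -4.
So f(n) = 4n^2 - 5n - 4.
Then f(7) = 157.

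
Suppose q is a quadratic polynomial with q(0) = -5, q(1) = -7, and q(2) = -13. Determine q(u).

Using the Lagrange interpolation formula with nodes 0, 1, 2:
  L_0(u) = (u - 1)(u - 2) / 2
  L_1(u) = u(u - 2) / -1
  L_2(u) = u(u - 1) / 2
Then q(u) = -5·L_0(u) - 7·L_1(u) - 13·L_2(u).
Expanding and collecting terms gives q(u) = -2u² - 5.
Check: q(2) = -13. ✓

q(u) = -2u^2 - 5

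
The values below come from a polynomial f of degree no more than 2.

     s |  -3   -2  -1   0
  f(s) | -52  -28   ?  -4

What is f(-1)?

-12

The 3 known points determine the degree-2 polynomial uniquely.
Write f(s) = as^2 + bs + c. Substituting each data point gives a linear system:
  9a - 3b + c = -52
  4a - 2b + c = -28
  c = -4
Solving the system yields a = -4, b = 4, c = -4.
So f(s) = -4s² + 4s - 4.
Then f(-1) = -12.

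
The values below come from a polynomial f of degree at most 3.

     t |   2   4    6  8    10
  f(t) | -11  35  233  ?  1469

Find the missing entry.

The 4 known points determine the degree-3 polynomial uniquely.
Write f(t) = at^3 + bt^2 + ct + d. Substituting each data point gives a linear system:
  8a + 4b + 2c + d = -11
  64a + 16b + 4c + d = 35
  216a + 36b + 6c + d = 233
  1000a + 100b + 10c + d = 1469
Solving the system yields a = 2, b = -5, c = -3, d = -1.
So f(t) = 2t³ - 5t² - 3t - 1.
Then f(8) = 679.

679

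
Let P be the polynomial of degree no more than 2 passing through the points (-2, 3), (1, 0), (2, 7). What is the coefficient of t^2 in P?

2

Write P(t) = at^2 + bt + c. Substituting each data point gives a linear system:
  4a - 2b + c = 3
  a + b + c = 0
  4a + 2b + c = 7
Solving the system yields a = 2, b = 1, c = -3.
So P(t) = 2t² + t - 3.
The leading coefficient is 2.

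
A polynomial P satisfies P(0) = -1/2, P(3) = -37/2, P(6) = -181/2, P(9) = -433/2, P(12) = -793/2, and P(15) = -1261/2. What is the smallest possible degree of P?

Forward differences of the values at s = 0, 3, 6, 9, 12, 15:
  P  : -1/2  -37/2  -181/2  -433/2  -793/2  -1261/2
  Δ  : -18  -72  -126  -180  -234
  Δ^2: -54  -54  -54  -54
  Δ^3: 0  0  0
  Δ^4: 0  0
  Δ^5: 0
The second differences are constant (-54) and nonzero, while all higher differences vanish, so the minimal degree is 2.

2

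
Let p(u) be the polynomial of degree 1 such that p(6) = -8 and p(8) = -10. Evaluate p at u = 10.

-12

Write p(u) = au + b. Substituting each data point gives a linear system:
  6a + b = -8
  8a + b = -10
Solving the system yields a = -1, b = -2.
So p(u) = -u - 2.
Then p(10) = -12.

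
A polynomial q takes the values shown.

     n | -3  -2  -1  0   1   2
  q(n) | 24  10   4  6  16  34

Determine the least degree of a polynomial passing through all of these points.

Forward differences of the values at n = -3, -2, -1, 0, 1, 2:
  q  : 24  10  4  6  16  34
  Δ  : -14  -6  2  10  18
  Δ^2: 8  8  8  8
  Δ^3: 0  0  0
  Δ^4: 0  0
  Δ^5: 0
The second differences are constant (8) and nonzero, while all higher differences vanish, so the minimal degree is 2.

2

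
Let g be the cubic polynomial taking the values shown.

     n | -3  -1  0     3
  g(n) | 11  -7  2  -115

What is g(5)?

-493

Using the Lagrange interpolation formula with nodes -3, -1, 0, 3:
  L_0(n) = (n + 1)n(n - 3) / -36
  L_1(n) = (n + 3)n(n - 3) / 8
  L_2(n) = (n + 3)(n + 1)(n - 3) / -9
  L_3(n) = (n + 3)(n + 1)n / 72
Then g(n) = 11·L_0(n) - 7·L_1(n) + 2·L_2(n) - 115·L_3(n).
Expanding and collecting terms gives g(n) = -3n^3 - 6n^2 + 6n + 2.
Evaluating at n = 5: g(5) = -493.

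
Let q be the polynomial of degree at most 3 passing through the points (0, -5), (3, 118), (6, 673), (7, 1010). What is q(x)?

Write q(x) = ax^3 + bx^2 + cx + d. Substituting each data point gives a linear system:
  d = -5
  27a + 9b + 3c + d = 118
  216a + 36b + 6c + d = 673
  343a + 49b + 7c + d = 1010
Solving the system yields a = 2, b = 6, c = 5, d = -5.
So q(x) = 2x³ + 6x² + 5x - 5.
Check: q(7) = 1010. ✓

q(x) = 2x^3 + 6x^2 + 5x - 5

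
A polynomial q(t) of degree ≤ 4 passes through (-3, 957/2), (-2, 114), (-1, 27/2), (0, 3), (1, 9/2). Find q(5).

Forward differences of the values at t = -3, -2, -1, 0, 1:
  q  : 957/2  114  27/2  3  9/2
  Δ  : -729/2  -201/2  -21/2  3/2
  Δ^2: 264  90  12
  Δ^3: -174  -78
  Δ^4: 96
The fourth differences are constant, confirming degree 4.
Interpolating (Newton forward form) and evaluating at t = 5 gives q(5) = 3861/2.

3861/2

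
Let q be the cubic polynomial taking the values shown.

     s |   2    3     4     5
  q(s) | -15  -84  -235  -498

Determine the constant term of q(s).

-3

Write q(s) = as^3 + bs^2 + cs + d. Substituting each data point gives a linear system:
  8a + 4b + 2c + d = -15
  27a + 9b + 3c + d = -84
  64a + 16b + 4c + d = -235
  125a + 25b + 5c + d = -498
Solving the system yields a = -5, b = 4, c = 6, d = -3.
So q(s) = -5s^3 + 4s^2 + 6s - 3.
The constant term is -3.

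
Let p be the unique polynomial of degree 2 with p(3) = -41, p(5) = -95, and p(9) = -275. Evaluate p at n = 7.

Using the Lagrange interpolation formula with nodes 3, 5, 9:
  L_0(n) = (n - 5)(n - 9) / 12
  L_1(n) = (n - 3)(n - 9) / -8
  L_2(n) = (n - 3)(n - 5) / 24
Then p(n) = -41·L_0(n) - 95·L_1(n) - 275·L_2(n).
Expanding and collecting terms gives p(n) = -3n² - 3n - 5.
Evaluating at n = 7: p(7) = -173.

-173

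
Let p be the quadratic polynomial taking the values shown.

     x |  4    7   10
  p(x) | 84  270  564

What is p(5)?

Write p(x) = ax^2 + bx + c. Substituting each data point gives a linear system:
  16a + 4b + c = 84
  49a + 7b + c = 270
  100a + 10b + c = 564
Solving the system yields a = 6, b = -4, c = 4.
So p(x) = 6x² - 4x + 4.
Then p(5) = 134.

134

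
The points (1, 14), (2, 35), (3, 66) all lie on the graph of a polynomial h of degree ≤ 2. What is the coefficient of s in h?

Write h(s) = as^2 + bs + c. Substituting each data point gives a linear system:
  a + b + c = 14
  4a + 2b + c = 35
  9a + 3b + c = 66
Solving the system yields a = 5, b = 6, c = 3.
So h(s) = 5s² + 6s + 3.
The coefficient of s is 6.

6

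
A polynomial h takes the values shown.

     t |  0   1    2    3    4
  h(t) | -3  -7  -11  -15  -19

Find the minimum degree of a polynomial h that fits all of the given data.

Forward differences of the values at t = 0, 1, 2, 3, 4:
  h  : -3  -7  -11  -15  -19
  Δ  : -4  -4  -4  -4
  Δ^2: 0  0  0
  Δ^3: 0  0
  Δ^4: 0
The first differences are constant (-4) and nonzero, while all higher differences vanish, so the minimal degree is 1.

1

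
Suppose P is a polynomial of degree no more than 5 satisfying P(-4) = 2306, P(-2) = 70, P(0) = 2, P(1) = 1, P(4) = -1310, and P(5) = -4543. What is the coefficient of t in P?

-4

Write P(t) = at^5 + bt^4 + ct^3 + dt^2 + et + k. Substituting each data point gives a linear system:
  -1024a + 256b - 64c + 16d - 4e + k = 2306
  -32a + 16b - 8c + 4d - 2e + k = 70
  k = 2
  a + b + c + d + e + k = 1
  1024a + 256b + 64c + 16d + 4e + k = -1310
  3125a + 625b + 125c + 25d + 5e + k = -4543
Solving the system yields a = -2, b = 2, c = 4, d = -1, e = -4, k = 2.
So P(t) = -2t⁵ + 2t⁴ + 4t³ - t² - 4t + 2.
The coefficient of t is -4.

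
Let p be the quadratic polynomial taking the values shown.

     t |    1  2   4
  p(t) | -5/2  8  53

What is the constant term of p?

-5

Write p(t) = at^2 + bt + c. Substituting each data point gives a linear system:
  a + b + c = -5/2
  4a + 2b + c = 8
  16a + 4b + c = 53
Solving the system yields a = 4, b = -3/2, c = -5.
So p(t) = 4t^2 - (3/2)t - 5.
The constant term is -5.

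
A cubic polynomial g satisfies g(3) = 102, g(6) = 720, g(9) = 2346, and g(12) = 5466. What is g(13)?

6922

Write g(x) = ax^3 + bx^2 + cx + d. Substituting each data point gives a linear system:
  27a + 9b + 3c + d = 102
  216a + 36b + 6c + d = 720
  729a + 81b + 9c + d = 2346
  1728a + 144b + 12c + d = 5466
Solving the system yields a = 3, b = 2, c = -1, d = 6.
So g(x) = 3x^3 + 2x^2 - x + 6.
Then g(13) = 6922.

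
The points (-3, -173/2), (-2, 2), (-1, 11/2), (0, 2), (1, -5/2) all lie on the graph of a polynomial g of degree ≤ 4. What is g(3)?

Forward differences of the values at x = -3, -2, -1, 0, 1:
  g  : -173/2  2  11/2  2  -5/2
  Δ  : 177/2  7/2  -7/2  -9/2
  Δ^2: -85  -7  -1
  Δ^3: 78  6
  Δ^4: -72
The fourth differences are constant, confirming degree 4.
Interpolating (Newton forward form) and evaluating at x = 3 gives g(3) = -701/2.

-701/2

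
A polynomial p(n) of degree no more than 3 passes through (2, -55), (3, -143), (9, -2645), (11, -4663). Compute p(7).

Using the Lagrange interpolation formula with nodes 2, 3, 9, 11:
  L_0(n) = (n - 3)(n - 9)(n - 11) / -63
  L_1(n) = (n - 2)(n - 9)(n - 11) / 48
  L_2(n) = (n - 2)(n - 3)(n - 11) / -84
  L_3(n) = (n - 2)(n - 3)(n - 9) / 144
Then p(n) = -55·L_0(n) - 143·L_1(n) - 2645·L_2(n) - 4663·L_3(n).
Expanding and collecting terms gives p(n) = -3n³ - 5n² - 6n + 1.
Evaluating at n = 7: p(7) = -1315.

-1315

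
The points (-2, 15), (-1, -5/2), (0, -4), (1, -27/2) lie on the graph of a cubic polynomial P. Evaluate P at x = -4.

Forward differences of the values at x = -2, -1, 0, 1:
  P  : 15  -5/2  -4  -27/2
  Δ  : -35/2  -3/2  -19/2
  Δ^2: 16  -8
  Δ^3: -24
The third differences are constant, confirming degree 3.
Interpolating (Newton forward form) and evaluating at x = -4 gives P(-4) = 194.

194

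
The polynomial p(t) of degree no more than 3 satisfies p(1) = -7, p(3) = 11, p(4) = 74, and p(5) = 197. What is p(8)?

1106

Using the Lagrange interpolation formula with nodes 1, 3, 4, 5:
  L_0(t) = (t - 3)(t - 4)(t - 5) / -24
  L_1(t) = (t - 1)(t - 4)(t - 5) / 4
  L_2(t) = (t - 1)(t - 3)(t - 5) / -3
  L_3(t) = (t - 1)(t - 3)(t - 4) / 8
Then p(t) = -7·L_0(t) + 11·L_1(t) + 74·L_2(t) + 197·L_3(t).
Expanding and collecting terms gives p(t) = 3t^3 - 6t^2 - 6t + 2.
Evaluating at t = 8: p(8) = 1106.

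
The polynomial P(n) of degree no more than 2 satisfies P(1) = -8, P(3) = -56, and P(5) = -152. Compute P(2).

Forward differences of the values at n = 1, 3, 5:
  P  : -8  -56  -152
  Δ  : -48  -96
  Δ^2: -48
The second differences are constant, confirming degree 2.
Interpolating (Newton forward form) and evaluating at n = 2 gives P(2) = -26.

-26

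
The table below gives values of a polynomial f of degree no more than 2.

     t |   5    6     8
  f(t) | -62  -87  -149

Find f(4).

Using the Lagrange interpolation formula with nodes 5, 6, 8:
  L_0(t) = (t - 6)(t - 8) / 3
  L_1(t) = (t - 5)(t - 8) / -2
  L_2(t) = (t - 5)(t - 6) / 6
Then f(t) = -62·L_0(t) - 87·L_1(t) - 149·L_2(t).
Expanding and collecting terms gives f(t) = -2t^2 - 3t + 3.
Evaluating at t = 4: f(4) = -41.

-41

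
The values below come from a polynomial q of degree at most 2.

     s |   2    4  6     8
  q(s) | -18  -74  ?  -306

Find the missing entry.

-170

The 3 known points determine the degree-2 polynomial uniquely.
Write q(s) = as^2 + bs + c. Substituting each data point gives a linear system:
  4a + 2b + c = -18
  16a + 4b + c = -74
  64a + 8b + c = -306
Solving the system yields a = -5, b = 2, c = -2.
So q(s) = -5s^2 + 2s - 2.
Then q(6) = -170.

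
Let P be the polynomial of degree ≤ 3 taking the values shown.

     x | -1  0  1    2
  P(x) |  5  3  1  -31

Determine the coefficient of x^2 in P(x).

0

Write P(x) = ax^3 + bx^2 + cx + d. Substituting each data point gives a linear system:
  -a + b - c + d = 5
  d = 3
  a + b + c + d = 1
  8a + 4b + 2c + d = -31
Solving the system yields a = -5, b = 0, c = 3, d = 3.
So P(x) = -5x^3 + 3x + 3.
The coefficient of x^2 is 0.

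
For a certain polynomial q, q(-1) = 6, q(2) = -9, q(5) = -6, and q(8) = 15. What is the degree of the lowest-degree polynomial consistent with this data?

2

Forward differences of the values at t = -1, 2, 5, 8:
  q  : 6  -9  -6  15
  Δ  : -15  3  21
  Δ^2: 18  18
  Δ^3: 0
The second differences are constant (18) and nonzero, while all higher differences vanish, so the minimal degree is 2.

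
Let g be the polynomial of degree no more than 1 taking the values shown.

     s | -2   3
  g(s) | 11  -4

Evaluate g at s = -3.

14

Write g(s) = as + b. Substituting each data point gives a linear system:
  -2a + b = 11
  3a + b = -4
Solving the system yields a = -3, b = 5.
So g(s) = -3s + 5.
Then g(-3) = 14.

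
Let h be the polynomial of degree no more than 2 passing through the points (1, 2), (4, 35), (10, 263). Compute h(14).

535

Using the Lagrange interpolation formula with nodes 1, 4, 10:
  L_0(u) = (u - 4)(u - 10) / 27
  L_1(u) = (u - 1)(u - 10) / -18
  L_2(u) = (u - 1)(u - 4) / 54
Then h(u) = 2·L_0(u) + 35·L_1(u) + 263·L_2(u).
Expanding and collecting terms gives h(u) = 3u^2 - 4u + 3.
Evaluating at u = 14: h(14) = 535.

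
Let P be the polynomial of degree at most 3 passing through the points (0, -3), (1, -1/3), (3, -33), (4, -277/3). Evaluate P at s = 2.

Using the Lagrange interpolation formula with nodes 0, 1, 3, 4:
  L_0(s) = (s - 1)(s - 3)(s - 4) / -12
  L_1(s) = s(s - 3)(s - 4) / 6
  L_2(s) = s(s - 1)(s - 4) / -6
  L_3(s) = s(s - 1)(s - 3) / 12
Then P(s) = -3·L_0(s) - 1/3·L_1(s) - 33·L_2(s) - 277/3·L_3(s).
Expanding and collecting terms gives P(s) = -2s³ + (5/3)s² + 3s - 3.
Evaluating at s = 2: P(2) = -19/3.

-19/3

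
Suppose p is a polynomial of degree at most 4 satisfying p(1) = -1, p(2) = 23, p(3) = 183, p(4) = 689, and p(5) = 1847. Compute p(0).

Write p(u) = au^4 + bu^3 + cu^2 + du + e. Substituting each data point gives a linear system:
  a + b + c + d + e = -1
  16a + 8b + 4c + 2d + e = 23
  81a + 27b + 9c + 3d + e = 183
  256a + 64b + 16c + 4d + e = 689
  625a + 125b + 25c + 5d + e = 1847
Solving the system yields a = 4, b = -5, c = -2, d = 5, e = -3.
So p(u) = 4u^4 - 5u^3 - 2u^2 + 5u - 3.
Then p(0) = -3.

-3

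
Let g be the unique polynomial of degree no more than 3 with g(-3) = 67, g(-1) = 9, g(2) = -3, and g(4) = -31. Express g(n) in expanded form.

g(n) = -n^3 + 3n^2 - 4n + 1

Write g(n) = an^3 + bn^2 + cn + d. Substituting each data point gives a linear system:
  -27a + 9b - 3c + d = 67
  -a + b - c + d = 9
  8a + 4b + 2c + d = -3
  64a + 16b + 4c + d = -31
Solving the system yields a = -1, b = 3, c = -4, d = 1.
So g(n) = -n^3 + 3n^2 - 4n + 1.
Check: g(-3) = 67. ✓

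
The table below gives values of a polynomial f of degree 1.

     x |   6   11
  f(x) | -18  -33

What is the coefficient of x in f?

Write f(x) = ax + b. Substituting each data point gives a linear system:
  6a + b = -18
  11a + b = -33
Solving the system yields a = -3, b = 0.
So f(x) = -3x.
The leading coefficient is -3.

-3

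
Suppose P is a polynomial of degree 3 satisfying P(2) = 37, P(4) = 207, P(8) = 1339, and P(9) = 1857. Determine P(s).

P(s) = 2s^3 + 5s^2 - s + 3

Write P(s) = as^3 + bs^2 + cs + d. Substituting each data point gives a linear system:
  8a + 4b + 2c + d = 37
  64a + 16b + 4c + d = 207
  512a + 64b + 8c + d = 1339
  729a + 81b + 9c + d = 1857
Solving the system yields a = 2, b = 5, c = -1, d = 3.
So P(s) = 2s^3 + 5s^2 - s + 3.
Check: P(4) = 207. ✓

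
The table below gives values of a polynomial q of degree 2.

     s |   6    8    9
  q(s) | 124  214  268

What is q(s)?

q(s) = 3s^2 + 3s - 2

Write q(s) = as^2 + bs + c. Substituting each data point gives a linear system:
  36a + 6b + c = 124
  64a + 8b + c = 214
  81a + 9b + c = 268
Solving the system yields a = 3, b = 3, c = -2.
So q(s) = 3s² + 3s - 2.
Check: q(6) = 124. ✓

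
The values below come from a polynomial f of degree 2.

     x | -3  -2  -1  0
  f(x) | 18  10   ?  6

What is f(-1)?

6

The 3 known points determine the degree-2 polynomial uniquely.
Write f(x) = ax^2 + bx + c. Substituting each data point gives a linear system:
  9a - 3b + c = 18
  4a - 2b + c = 10
  c = 6
Solving the system yields a = 2, b = 2, c = 6.
So f(x) = 2x^2 + 2x + 6.
Then f(-1) = 6.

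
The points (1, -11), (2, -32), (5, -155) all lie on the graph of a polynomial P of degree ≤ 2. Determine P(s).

P(s) = -5s^2 - 6s

Write P(s) = as^2 + bs + c. Substituting each data point gives a linear system:
  a + b + c = -11
  4a + 2b + c = -32
  25a + 5b + c = -155
Solving the system yields a = -5, b = -6, c = 0.
So P(s) = -5s^2 - 6s.
Check: P(2) = -32. ✓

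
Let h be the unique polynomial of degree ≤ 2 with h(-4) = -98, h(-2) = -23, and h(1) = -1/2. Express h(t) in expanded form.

h(t) = -6t^2 + (3/2)t + 4

Write h(t) = at^2 + bt + c. Substituting each data point gives a linear system:
  16a - 4b + c = -98
  4a - 2b + c = -23
  a + b + c = -1/2
Solving the system yields a = -6, b = 3/2, c = 4.
So h(t) = -6t^2 + (3/2)t + 4.
Check: h(-2) = -23. ✓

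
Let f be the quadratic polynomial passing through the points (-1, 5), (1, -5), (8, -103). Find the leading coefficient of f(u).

-1

Write f(u) = au^2 + bu + c. Substituting each data point gives a linear system:
  a - b + c = 5
  a + b + c = -5
  64a + 8b + c = -103
Solving the system yields a = -1, b = -5, c = 1.
So f(u) = -u^2 - 5u + 1.
The leading coefficient is -1.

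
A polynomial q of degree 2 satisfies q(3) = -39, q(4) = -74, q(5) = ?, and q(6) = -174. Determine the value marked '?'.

On equispaced nodes a degree-2 polynomial has vanishing third forward difference, so
  - q(3) + 3·q(4) - 3·q(5) + q(6) = 0.
Substituting the known values and solving for q(5):
  -3·q(5) = 357
  q(5) = -119.

-119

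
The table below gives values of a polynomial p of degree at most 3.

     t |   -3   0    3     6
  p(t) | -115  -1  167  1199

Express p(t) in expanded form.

p(t) = 5t^3 + 3t^2 + 2t - 1

Write p(t) = at^3 + bt^2 + ct + d. Substituting each data point gives a linear system:
  -27a + 9b - 3c + d = -115
  d = -1
  27a + 9b + 3c + d = 167
  216a + 36b + 6c + d = 1199
Solving the system yields a = 5, b = 3, c = 2, d = -1.
So p(t) = 5t^3 + 3t^2 + 2t - 1.
Check: p(0) = -1. ✓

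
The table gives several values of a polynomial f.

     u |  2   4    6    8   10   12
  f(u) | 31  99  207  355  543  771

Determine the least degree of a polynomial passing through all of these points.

Forward differences of the values at u = 2, 4, 6, 8, 10, 12:
  f  : 31  99  207  355  543  771
  Δ  : 68  108  148  188  228
  Δ^2: 40  40  40  40
  Δ^3: 0  0  0
  Δ^4: 0  0
  Δ^5: 0
The second differences are constant (40) and nonzero, while all higher differences vanish, so the minimal degree is 2.

2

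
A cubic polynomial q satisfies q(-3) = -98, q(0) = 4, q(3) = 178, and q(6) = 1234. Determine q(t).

q(t) = 5t^3 + 4t^2 + t + 4

Using the Lagrange interpolation formula with nodes -3, 0, 3, 6:
  L_0(t) = t(t - 3)(t - 6) / -162
  L_1(t) = (t + 3)(t - 3)(t - 6) / 54
  L_2(t) = (t + 3)t(t - 6) / -54
  L_3(t) = (t + 3)t(t - 3) / 162
Then q(t) = -98·L_0(t) + 4·L_1(t) + 178·L_2(t) + 1234·L_3(t).
Expanding and collecting terms gives q(t) = 5t^3 + 4t^2 + t + 4.
Check: q(-3) = -98. ✓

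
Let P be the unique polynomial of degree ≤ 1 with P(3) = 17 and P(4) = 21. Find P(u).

P(u) = 4u + 5

Using the Lagrange interpolation formula with nodes 3, 4:
  L_0(u) = (u - 4) / -1
  L_1(u) = (u - 3) / 1
Then P(u) = 17·L_0(u) + 21·L_1(u).
Expanding and collecting terms gives P(u) = 4u + 5.
Check: P(4) = 21. ✓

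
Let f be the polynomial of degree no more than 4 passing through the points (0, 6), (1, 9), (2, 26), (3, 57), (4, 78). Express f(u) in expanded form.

Write f(u) = au^4 + bu^3 + cu^2 + du + e. Substituting each data point gives a linear system:
  e = 6
  a + b + c + d + e = 9
  16a + 8b + 4c + 2d + e = 26
  81a + 27b + 9c + 3d + e = 57
  256a + 64b + 16c + 4d + e = 78
Solving the system yields a = -1, b = 6, c = -4, d = 2, e = 6.
So f(u) = -u⁴ + 6u³ - 4u² + 2u + 6.
Check: f(4) = 78. ✓

f(u) = -u^4 + 6u^3 - 4u^2 + 2u + 6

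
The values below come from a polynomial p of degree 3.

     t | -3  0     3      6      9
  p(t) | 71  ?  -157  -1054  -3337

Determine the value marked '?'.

2

On equispaced nodes a degree-3 polynomial has vanishing fourth forward difference, so
  p(-3) - 4·p(0) + 6·p(3) - 4·p(6) + p(9) = 0.
Substituting the known values and solving for p(0):
  -4·p(0) = -8
  p(0) = 2.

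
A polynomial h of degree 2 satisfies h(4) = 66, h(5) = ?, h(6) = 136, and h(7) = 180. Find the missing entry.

On equispaced nodes a degree-2 polynomial has vanishing third forward difference, so
  - h(4) + 3·h(5) - 3·h(6) + h(7) = 0.
Substituting the known values and solving for h(5):
  3·h(5) = 294
  h(5) = 98.

98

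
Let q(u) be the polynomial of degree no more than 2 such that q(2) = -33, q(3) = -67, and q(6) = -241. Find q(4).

Using the Lagrange interpolation formula with nodes 2, 3, 6:
  L_0(u) = (u - 3)(u - 6) / 4
  L_1(u) = (u - 2)(u - 6) / -3
  L_2(u) = (u - 2)(u - 3) / 12
Then q(u) = -33·L_0(u) - 67·L_1(u) - 241·L_2(u).
Expanding and collecting terms gives q(u) = -6u^2 - 4u - 1.
Evaluating at u = 4: q(4) = -113.

-113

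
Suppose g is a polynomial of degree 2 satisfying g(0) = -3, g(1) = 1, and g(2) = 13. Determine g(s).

Write g(s) = as^2 + bs + c. Substituting each data point gives a linear system:
  c = -3
  a + b + c = 1
  4a + 2b + c = 13
Solving the system yields a = 4, b = 0, c = -3.
So g(s) = 4s^2 - 3.
Check: g(0) = -3. ✓

g(s) = 4s^2 - 3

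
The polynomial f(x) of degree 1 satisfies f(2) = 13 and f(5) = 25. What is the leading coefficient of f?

4

Write f(x) = ax + b. Substituting each data point gives a linear system:
  2a + b = 13
  5a + b = 25
Solving the system yields a = 4, b = 5.
So f(x) = 4x + 5.
The leading coefficient is 4.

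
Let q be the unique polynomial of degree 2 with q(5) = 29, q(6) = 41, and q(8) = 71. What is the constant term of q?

-1

Write q(x) = ax^2 + bx + c. Substituting each data point gives a linear system:
  25a + 5b + c = 29
  36a + 6b + c = 41
  64a + 8b + c = 71
Solving the system yields a = 1, b = 1, c = -1.
So q(x) = x^2 + x - 1.
The constant term is -1.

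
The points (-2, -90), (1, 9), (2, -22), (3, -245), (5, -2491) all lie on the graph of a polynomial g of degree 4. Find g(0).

Using the Lagrange interpolation formula with nodes -2, 1, 2, 3, 5:
  L_0(u) = (u - 1)(u - 2)(u - 3)(u - 5) / 420
  L_1(u) = (u + 2)(u - 2)(u - 3)(u - 5) / -24
  L_2(u) = (u + 2)(u - 1)(u - 3)(u - 5) / 12
  L_3(u) = (u + 2)(u - 1)(u - 2)(u - 5) / -20
  L_4(u) = (u + 2)(u - 1)(u - 2)(u - 3) / 168
Then g(u) = -90·L_0(u) + 9·L_1(u) - 22·L_2(u) - 245·L_3(u) - 2491·L_4(u).
Expanding and collecting terms gives g(u) = -5u⁴ + 4u³ + 5u² + u + 4.
Evaluating at u = 0: g(0) = 4.

4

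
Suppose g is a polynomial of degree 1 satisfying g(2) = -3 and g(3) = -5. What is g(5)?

-9

Write g(u) = au + b. Substituting each data point gives a linear system:
  2a + b = -3
  3a + b = -5
Solving the system yields a = -2, b = 1.
So g(u) = -2u + 1.
Then g(5) = -9.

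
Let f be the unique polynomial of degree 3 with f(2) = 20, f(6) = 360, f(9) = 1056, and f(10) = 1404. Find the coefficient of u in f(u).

1

Write f(u) = au^3 + bu^2 + cu + d. Substituting each data point gives a linear system:
  8a + 4b + 2c + d = 20
  216a + 36b + 6c + d = 360
  729a + 81b + 9c + d = 1056
  1000a + 100b + 10c + d = 1404
Solving the system yields a = 1, b = 4, c = 1, d = -6.
So f(u) = u³ + 4u² + u - 6.
The coefficient of u is 1.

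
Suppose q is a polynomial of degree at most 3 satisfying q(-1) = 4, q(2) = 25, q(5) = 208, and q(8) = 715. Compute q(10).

1313

Forward differences of the values at s = -1, 2, 5, 8:
  q  : 4  25  208  715
  Δ  : 21  183  507
  Δ^2: 162  324
  Δ^3: 162
The third differences are constant, confirming degree 3.
Interpolating (Newton forward form) and evaluating at s = 10 gives q(10) = 1313.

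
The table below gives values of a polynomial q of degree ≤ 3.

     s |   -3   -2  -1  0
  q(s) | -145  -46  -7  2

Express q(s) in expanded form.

q(s) = 5s^3 + 4s + 2

Write q(s) = as^3 + bs^2 + cs + d. Substituting each data point gives a linear system:
  -27a + 9b - 3c + d = -145
  -8a + 4b - 2c + d = -46
  -a + b - c + d = -7
  d = 2
Solving the system yields a = 5, b = 0, c = 4, d = 2.
So q(s) = 5s^3 + 4s + 2.
Check: q(-1) = -7. ✓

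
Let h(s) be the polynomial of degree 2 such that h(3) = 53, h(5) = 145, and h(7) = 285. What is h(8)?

373

Using the Lagrange interpolation formula with nodes 3, 5, 7:
  L_0(s) = (s - 5)(s - 7) / 8
  L_1(s) = (s - 3)(s - 7) / -4
  L_2(s) = (s - 3)(s - 5) / 8
Then h(s) = 53·L_0(s) + 145·L_1(s) + 285·L_2(s).
Expanding and collecting terms gives h(s) = 6s^2 - 2s + 5.
Evaluating at s = 8: h(8) = 373.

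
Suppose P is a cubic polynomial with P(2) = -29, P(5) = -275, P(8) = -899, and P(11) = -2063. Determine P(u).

Write P(u) = au^3 + bu^2 + cu + d. Substituting each data point gives a linear system:
  8a + 4b + 2c + d = -29
  125a + 25b + 5c + d = -275
  512a + 64b + 8c + d = -899
  1331a + 121b + 11c + d = -2063
Solving the system yields a = -1, b = -6, c = -1, d = 5.
So P(u) = -u^3 - 6u^2 - u + 5.
Check: P(5) = -275. ✓

P(u) = -u^3 - 6u^2 - u + 5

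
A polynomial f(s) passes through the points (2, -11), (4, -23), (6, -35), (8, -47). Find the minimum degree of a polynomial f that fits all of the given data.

Forward differences of the values at s = 2, 4, 6, 8:
  f  : -11  -23  -35  -47
  Δ  : -12  -12  -12
  Δ^2: 0  0
  Δ^3: 0
The first differences are constant (-12) and nonzero, while all higher differences vanish, so the minimal degree is 1.

1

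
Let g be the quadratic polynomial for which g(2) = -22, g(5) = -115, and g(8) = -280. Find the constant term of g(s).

0

Write g(s) = as^2 + bs + c. Substituting each data point gives a linear system:
  4a + 2b + c = -22
  25a + 5b + c = -115
  64a + 8b + c = -280
Solving the system yields a = -4, b = -3, c = 0.
So g(s) = -4s^2 - 3s.
The constant term is 0.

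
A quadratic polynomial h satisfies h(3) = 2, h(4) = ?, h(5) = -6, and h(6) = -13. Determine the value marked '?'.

-1

On equispaced nodes a degree-2 polynomial has vanishing third forward difference, so
  - h(3) + 3·h(4) - 3·h(5) + h(6) = 0.
Substituting the known values and solving for h(4):
  3·h(4) = -3
  h(4) = -1.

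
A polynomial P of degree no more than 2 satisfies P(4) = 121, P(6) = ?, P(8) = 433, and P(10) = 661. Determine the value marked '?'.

The 3 known points determine the degree-2 polynomial uniquely.
Write P(u) = au^2 + bu + c. Substituting each data point gives a linear system:
  16a + 4b + c = 121
  64a + 8b + c = 433
  100a + 10b + c = 661
Solving the system yields a = 6, b = 6, c = 1.
So P(u) = 6u² + 6u + 1.
Then P(6) = 253.

253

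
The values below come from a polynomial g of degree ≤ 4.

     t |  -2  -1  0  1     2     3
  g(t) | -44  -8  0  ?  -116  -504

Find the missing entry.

The 5 known points determine the degree-4 polynomial uniquely.
Write g(t) = at^4 + bt^3 + ct^2 + dt + e. Substituting each data point gives a linear system:
  16a - 8b + 4c - 2d + e = -44
  a - b + c - d + e = -8
  e = 0
  16a + 8b + 4c + 2d + e = -116
  81a + 27b + 9c + 3d + e = -504
Solving the system yields a = -4, b = -6, c = -4, d = 6, e = 0.
So g(t) = -4t^4 - 6t^3 - 4t^2 + 6t.
Then g(1) = -8.

-8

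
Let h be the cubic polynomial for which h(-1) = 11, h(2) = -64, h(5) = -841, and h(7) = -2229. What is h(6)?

-1424

Using the Lagrange interpolation formula with nodes -1, 2, 5, 7:
  L_0(n) = (n - 2)(n - 5)(n - 7) / -144
  L_1(n) = (n + 1)(n - 5)(n - 7) / 45
  L_2(n) = (n + 1)(n - 2)(n - 7) / -36
  L_3(n) = (n + 1)(n - 2)(n - 5) / 80
Then h(n) = 11·L_0(n) - 64·L_1(n) - 841·L_2(n) - 2229·L_3(n).
Expanding and collecting terms gives h(n) = -6n^3 - 3n^2 - 4n + 4.
Evaluating at n = 6: h(6) = -1424.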